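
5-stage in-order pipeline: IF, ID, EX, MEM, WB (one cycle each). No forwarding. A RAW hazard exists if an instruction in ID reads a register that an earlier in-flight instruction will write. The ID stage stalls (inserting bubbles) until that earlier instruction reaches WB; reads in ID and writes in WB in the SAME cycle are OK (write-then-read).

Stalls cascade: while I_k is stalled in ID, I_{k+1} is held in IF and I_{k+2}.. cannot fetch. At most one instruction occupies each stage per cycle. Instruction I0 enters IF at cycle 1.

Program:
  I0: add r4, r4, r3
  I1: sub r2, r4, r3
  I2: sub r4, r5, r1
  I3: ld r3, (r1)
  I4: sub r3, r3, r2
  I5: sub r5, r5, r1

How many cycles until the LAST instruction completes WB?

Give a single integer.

Answer: 14

Derivation:
I0 add r4 <- r4,r3: IF@1 ID@2 stall=0 (-) EX@3 MEM@4 WB@5
I1 sub r2 <- r4,r3: IF@2 ID@3 stall=2 (RAW on I0.r4 (WB@5)) EX@6 MEM@7 WB@8
I2 sub r4 <- r5,r1: IF@3 ID@6 stall=0 (-) EX@7 MEM@8 WB@9
I3 ld r3 <- r1: IF@6 ID@7 stall=0 (-) EX@8 MEM@9 WB@10
I4 sub r3 <- r3,r2: IF@7 ID@8 stall=2 (RAW on I3.r3 (WB@10)) EX@11 MEM@12 WB@13
I5 sub r5 <- r5,r1: IF@8 ID@11 stall=0 (-) EX@12 MEM@13 WB@14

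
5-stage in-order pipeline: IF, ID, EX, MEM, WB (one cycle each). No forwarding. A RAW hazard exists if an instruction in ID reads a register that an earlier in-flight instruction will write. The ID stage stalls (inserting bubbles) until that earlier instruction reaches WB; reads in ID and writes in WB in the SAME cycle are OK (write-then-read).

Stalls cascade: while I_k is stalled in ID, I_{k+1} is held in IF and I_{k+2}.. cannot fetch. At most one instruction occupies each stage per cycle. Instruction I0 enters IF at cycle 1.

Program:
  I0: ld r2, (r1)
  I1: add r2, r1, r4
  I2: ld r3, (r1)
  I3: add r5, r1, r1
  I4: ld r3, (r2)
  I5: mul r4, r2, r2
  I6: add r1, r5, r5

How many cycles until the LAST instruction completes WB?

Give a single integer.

Answer: 11

Derivation:
I0 ld r2 <- r1: IF@1 ID@2 stall=0 (-) EX@3 MEM@4 WB@5
I1 add r2 <- r1,r4: IF@2 ID@3 stall=0 (-) EX@4 MEM@5 WB@6
I2 ld r3 <- r1: IF@3 ID@4 stall=0 (-) EX@5 MEM@6 WB@7
I3 add r5 <- r1,r1: IF@4 ID@5 stall=0 (-) EX@6 MEM@7 WB@8
I4 ld r3 <- r2: IF@5 ID@6 stall=0 (-) EX@7 MEM@8 WB@9
I5 mul r4 <- r2,r2: IF@6 ID@7 stall=0 (-) EX@8 MEM@9 WB@10
I6 add r1 <- r5,r5: IF@7 ID@8 stall=0 (-) EX@9 MEM@10 WB@11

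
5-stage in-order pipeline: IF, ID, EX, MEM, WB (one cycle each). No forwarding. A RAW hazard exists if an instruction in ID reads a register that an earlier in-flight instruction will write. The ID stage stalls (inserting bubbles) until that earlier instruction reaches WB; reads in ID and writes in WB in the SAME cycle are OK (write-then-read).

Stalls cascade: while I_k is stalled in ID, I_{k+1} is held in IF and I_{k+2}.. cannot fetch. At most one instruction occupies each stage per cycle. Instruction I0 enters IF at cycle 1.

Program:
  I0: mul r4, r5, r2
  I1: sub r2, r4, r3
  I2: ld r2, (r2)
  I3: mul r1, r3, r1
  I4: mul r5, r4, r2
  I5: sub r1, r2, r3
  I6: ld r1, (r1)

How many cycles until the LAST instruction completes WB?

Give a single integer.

I0 mul r4 <- r5,r2: IF@1 ID@2 stall=0 (-) EX@3 MEM@4 WB@5
I1 sub r2 <- r4,r3: IF@2 ID@3 stall=2 (RAW on I0.r4 (WB@5)) EX@6 MEM@7 WB@8
I2 ld r2 <- r2: IF@3 ID@6 stall=2 (RAW on I1.r2 (WB@8)) EX@9 MEM@10 WB@11
I3 mul r1 <- r3,r1: IF@6 ID@9 stall=0 (-) EX@10 MEM@11 WB@12
I4 mul r5 <- r4,r2: IF@9 ID@10 stall=1 (RAW on I2.r2 (WB@11)) EX@12 MEM@13 WB@14
I5 sub r1 <- r2,r3: IF@10 ID@12 stall=0 (-) EX@13 MEM@14 WB@15
I6 ld r1 <- r1: IF@12 ID@13 stall=2 (RAW on I5.r1 (WB@15)) EX@16 MEM@17 WB@18

Answer: 18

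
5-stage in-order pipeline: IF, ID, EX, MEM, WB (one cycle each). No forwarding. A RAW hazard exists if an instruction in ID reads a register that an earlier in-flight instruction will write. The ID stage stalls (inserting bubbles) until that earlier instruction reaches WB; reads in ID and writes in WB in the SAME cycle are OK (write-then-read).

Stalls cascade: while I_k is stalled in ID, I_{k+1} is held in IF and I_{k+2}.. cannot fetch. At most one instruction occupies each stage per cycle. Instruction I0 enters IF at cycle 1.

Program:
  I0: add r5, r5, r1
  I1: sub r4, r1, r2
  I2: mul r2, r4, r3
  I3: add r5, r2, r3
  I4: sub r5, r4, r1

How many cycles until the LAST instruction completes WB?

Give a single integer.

I0 add r5 <- r5,r1: IF@1 ID@2 stall=0 (-) EX@3 MEM@4 WB@5
I1 sub r4 <- r1,r2: IF@2 ID@3 stall=0 (-) EX@4 MEM@5 WB@6
I2 mul r2 <- r4,r3: IF@3 ID@4 stall=2 (RAW on I1.r4 (WB@6)) EX@7 MEM@8 WB@9
I3 add r5 <- r2,r3: IF@4 ID@7 stall=2 (RAW on I2.r2 (WB@9)) EX@10 MEM@11 WB@12
I4 sub r5 <- r4,r1: IF@7 ID@10 stall=0 (-) EX@11 MEM@12 WB@13

Answer: 13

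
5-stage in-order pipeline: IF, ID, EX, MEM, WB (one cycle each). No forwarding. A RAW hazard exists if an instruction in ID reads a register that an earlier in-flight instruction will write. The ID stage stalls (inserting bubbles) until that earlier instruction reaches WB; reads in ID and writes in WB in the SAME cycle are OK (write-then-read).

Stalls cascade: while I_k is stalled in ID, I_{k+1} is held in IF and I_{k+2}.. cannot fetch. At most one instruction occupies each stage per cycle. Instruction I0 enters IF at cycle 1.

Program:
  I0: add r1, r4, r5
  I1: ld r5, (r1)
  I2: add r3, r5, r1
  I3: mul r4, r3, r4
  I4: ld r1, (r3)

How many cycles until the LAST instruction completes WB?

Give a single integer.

Answer: 15

Derivation:
I0 add r1 <- r4,r5: IF@1 ID@2 stall=0 (-) EX@3 MEM@4 WB@5
I1 ld r5 <- r1: IF@2 ID@3 stall=2 (RAW on I0.r1 (WB@5)) EX@6 MEM@7 WB@8
I2 add r3 <- r5,r1: IF@3 ID@6 stall=2 (RAW on I1.r5 (WB@8)) EX@9 MEM@10 WB@11
I3 mul r4 <- r3,r4: IF@6 ID@9 stall=2 (RAW on I2.r3 (WB@11)) EX@12 MEM@13 WB@14
I4 ld r1 <- r3: IF@9 ID@12 stall=0 (-) EX@13 MEM@14 WB@15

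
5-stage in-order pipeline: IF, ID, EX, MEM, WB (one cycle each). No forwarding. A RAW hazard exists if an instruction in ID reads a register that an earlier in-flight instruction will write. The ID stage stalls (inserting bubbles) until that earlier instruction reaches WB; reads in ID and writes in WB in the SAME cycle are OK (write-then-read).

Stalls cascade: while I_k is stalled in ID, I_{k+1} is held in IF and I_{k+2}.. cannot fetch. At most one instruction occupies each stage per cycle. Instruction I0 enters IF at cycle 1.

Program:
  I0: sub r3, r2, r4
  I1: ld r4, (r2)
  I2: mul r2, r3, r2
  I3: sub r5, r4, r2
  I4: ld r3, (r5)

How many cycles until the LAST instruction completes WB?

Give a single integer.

Answer: 14

Derivation:
I0 sub r3 <- r2,r4: IF@1 ID@2 stall=0 (-) EX@3 MEM@4 WB@5
I1 ld r4 <- r2: IF@2 ID@3 stall=0 (-) EX@4 MEM@5 WB@6
I2 mul r2 <- r3,r2: IF@3 ID@4 stall=1 (RAW on I0.r3 (WB@5)) EX@6 MEM@7 WB@8
I3 sub r5 <- r4,r2: IF@4 ID@6 stall=2 (RAW on I2.r2 (WB@8)) EX@9 MEM@10 WB@11
I4 ld r3 <- r5: IF@6 ID@9 stall=2 (RAW on I3.r5 (WB@11)) EX@12 MEM@13 WB@14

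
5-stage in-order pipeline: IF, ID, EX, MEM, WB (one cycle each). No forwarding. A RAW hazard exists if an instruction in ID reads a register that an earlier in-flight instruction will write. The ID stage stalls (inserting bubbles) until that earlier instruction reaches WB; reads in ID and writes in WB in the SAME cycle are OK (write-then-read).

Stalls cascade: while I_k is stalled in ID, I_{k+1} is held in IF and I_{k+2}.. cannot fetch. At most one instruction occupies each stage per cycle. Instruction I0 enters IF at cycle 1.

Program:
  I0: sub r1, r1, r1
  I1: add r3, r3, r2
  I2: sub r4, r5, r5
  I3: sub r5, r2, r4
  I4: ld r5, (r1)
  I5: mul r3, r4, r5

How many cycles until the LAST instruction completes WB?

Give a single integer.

Answer: 14

Derivation:
I0 sub r1 <- r1,r1: IF@1 ID@2 stall=0 (-) EX@3 MEM@4 WB@5
I1 add r3 <- r3,r2: IF@2 ID@3 stall=0 (-) EX@4 MEM@5 WB@6
I2 sub r4 <- r5,r5: IF@3 ID@4 stall=0 (-) EX@5 MEM@6 WB@7
I3 sub r5 <- r2,r4: IF@4 ID@5 stall=2 (RAW on I2.r4 (WB@7)) EX@8 MEM@9 WB@10
I4 ld r5 <- r1: IF@5 ID@8 stall=0 (-) EX@9 MEM@10 WB@11
I5 mul r3 <- r4,r5: IF@8 ID@9 stall=2 (RAW on I4.r5 (WB@11)) EX@12 MEM@13 WB@14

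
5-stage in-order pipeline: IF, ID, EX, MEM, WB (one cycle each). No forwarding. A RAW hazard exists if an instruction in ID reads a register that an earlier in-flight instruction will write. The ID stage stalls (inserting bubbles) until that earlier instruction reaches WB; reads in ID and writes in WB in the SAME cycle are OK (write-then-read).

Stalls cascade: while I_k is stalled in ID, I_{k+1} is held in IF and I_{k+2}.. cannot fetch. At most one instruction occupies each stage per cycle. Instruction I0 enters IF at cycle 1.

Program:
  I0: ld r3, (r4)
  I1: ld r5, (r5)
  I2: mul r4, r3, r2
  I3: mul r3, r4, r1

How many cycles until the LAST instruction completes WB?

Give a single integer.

Answer: 11

Derivation:
I0 ld r3 <- r4: IF@1 ID@2 stall=0 (-) EX@3 MEM@4 WB@5
I1 ld r5 <- r5: IF@2 ID@3 stall=0 (-) EX@4 MEM@5 WB@6
I2 mul r4 <- r3,r2: IF@3 ID@4 stall=1 (RAW on I0.r3 (WB@5)) EX@6 MEM@7 WB@8
I3 mul r3 <- r4,r1: IF@4 ID@6 stall=2 (RAW on I2.r4 (WB@8)) EX@9 MEM@10 WB@11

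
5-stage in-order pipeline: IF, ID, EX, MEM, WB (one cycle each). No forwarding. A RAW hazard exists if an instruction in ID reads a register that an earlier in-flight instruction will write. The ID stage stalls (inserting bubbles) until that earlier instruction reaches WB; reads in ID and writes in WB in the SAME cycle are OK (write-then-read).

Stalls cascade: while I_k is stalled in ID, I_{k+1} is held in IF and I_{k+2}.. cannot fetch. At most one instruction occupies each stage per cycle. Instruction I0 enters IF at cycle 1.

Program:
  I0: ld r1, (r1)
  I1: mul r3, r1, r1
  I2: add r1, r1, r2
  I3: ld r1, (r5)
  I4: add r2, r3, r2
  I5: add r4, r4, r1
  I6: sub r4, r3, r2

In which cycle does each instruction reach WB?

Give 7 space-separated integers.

I0 ld r1 <- r1: IF@1 ID@2 stall=0 (-) EX@3 MEM@4 WB@5
I1 mul r3 <- r1,r1: IF@2 ID@3 stall=2 (RAW on I0.r1 (WB@5)) EX@6 MEM@7 WB@8
I2 add r1 <- r1,r2: IF@3 ID@6 stall=0 (-) EX@7 MEM@8 WB@9
I3 ld r1 <- r5: IF@6 ID@7 stall=0 (-) EX@8 MEM@9 WB@10
I4 add r2 <- r3,r2: IF@7 ID@8 stall=0 (-) EX@9 MEM@10 WB@11
I5 add r4 <- r4,r1: IF@8 ID@9 stall=1 (RAW on I3.r1 (WB@10)) EX@11 MEM@12 WB@13
I6 sub r4 <- r3,r2: IF@9 ID@11 stall=0 (-) EX@12 MEM@13 WB@14

Answer: 5 8 9 10 11 13 14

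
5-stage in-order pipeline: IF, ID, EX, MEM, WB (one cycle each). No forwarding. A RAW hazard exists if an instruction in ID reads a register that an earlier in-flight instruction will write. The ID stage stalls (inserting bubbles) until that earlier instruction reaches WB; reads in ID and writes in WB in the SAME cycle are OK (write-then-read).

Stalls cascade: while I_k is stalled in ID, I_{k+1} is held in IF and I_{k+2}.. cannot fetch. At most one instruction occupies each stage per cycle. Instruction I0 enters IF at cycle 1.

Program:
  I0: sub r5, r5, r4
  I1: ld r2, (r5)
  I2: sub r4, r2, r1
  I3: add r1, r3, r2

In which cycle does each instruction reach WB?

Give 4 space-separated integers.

Answer: 5 8 11 12

Derivation:
I0 sub r5 <- r5,r4: IF@1 ID@2 stall=0 (-) EX@3 MEM@4 WB@5
I1 ld r2 <- r5: IF@2 ID@3 stall=2 (RAW on I0.r5 (WB@5)) EX@6 MEM@7 WB@8
I2 sub r4 <- r2,r1: IF@3 ID@6 stall=2 (RAW on I1.r2 (WB@8)) EX@9 MEM@10 WB@11
I3 add r1 <- r3,r2: IF@6 ID@9 stall=0 (-) EX@10 MEM@11 WB@12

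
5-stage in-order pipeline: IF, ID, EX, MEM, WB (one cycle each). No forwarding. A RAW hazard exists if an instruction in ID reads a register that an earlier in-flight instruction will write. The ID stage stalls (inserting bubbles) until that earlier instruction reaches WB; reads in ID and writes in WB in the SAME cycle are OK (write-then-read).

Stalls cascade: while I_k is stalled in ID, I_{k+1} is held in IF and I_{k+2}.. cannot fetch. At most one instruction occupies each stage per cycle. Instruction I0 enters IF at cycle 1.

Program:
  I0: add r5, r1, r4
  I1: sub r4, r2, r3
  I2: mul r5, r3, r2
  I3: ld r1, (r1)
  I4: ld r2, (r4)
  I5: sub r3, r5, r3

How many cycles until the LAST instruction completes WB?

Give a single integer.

I0 add r5 <- r1,r4: IF@1 ID@2 stall=0 (-) EX@3 MEM@4 WB@5
I1 sub r4 <- r2,r3: IF@2 ID@3 stall=0 (-) EX@4 MEM@5 WB@6
I2 mul r5 <- r3,r2: IF@3 ID@4 stall=0 (-) EX@5 MEM@6 WB@7
I3 ld r1 <- r1: IF@4 ID@5 stall=0 (-) EX@6 MEM@7 WB@8
I4 ld r2 <- r4: IF@5 ID@6 stall=0 (-) EX@7 MEM@8 WB@9
I5 sub r3 <- r5,r3: IF@6 ID@7 stall=0 (-) EX@8 MEM@9 WB@10

Answer: 10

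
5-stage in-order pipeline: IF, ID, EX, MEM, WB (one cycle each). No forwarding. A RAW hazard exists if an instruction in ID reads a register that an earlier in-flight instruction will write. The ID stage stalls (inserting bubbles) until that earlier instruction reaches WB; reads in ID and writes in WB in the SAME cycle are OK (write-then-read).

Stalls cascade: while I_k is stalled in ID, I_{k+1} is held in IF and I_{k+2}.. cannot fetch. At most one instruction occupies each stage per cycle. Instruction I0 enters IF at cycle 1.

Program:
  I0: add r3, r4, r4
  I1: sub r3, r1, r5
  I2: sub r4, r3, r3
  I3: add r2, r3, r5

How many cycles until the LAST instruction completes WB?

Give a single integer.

I0 add r3 <- r4,r4: IF@1 ID@2 stall=0 (-) EX@3 MEM@4 WB@5
I1 sub r3 <- r1,r5: IF@2 ID@3 stall=0 (-) EX@4 MEM@5 WB@6
I2 sub r4 <- r3,r3: IF@3 ID@4 stall=2 (RAW on I1.r3 (WB@6)) EX@7 MEM@8 WB@9
I3 add r2 <- r3,r5: IF@4 ID@7 stall=0 (-) EX@8 MEM@9 WB@10

Answer: 10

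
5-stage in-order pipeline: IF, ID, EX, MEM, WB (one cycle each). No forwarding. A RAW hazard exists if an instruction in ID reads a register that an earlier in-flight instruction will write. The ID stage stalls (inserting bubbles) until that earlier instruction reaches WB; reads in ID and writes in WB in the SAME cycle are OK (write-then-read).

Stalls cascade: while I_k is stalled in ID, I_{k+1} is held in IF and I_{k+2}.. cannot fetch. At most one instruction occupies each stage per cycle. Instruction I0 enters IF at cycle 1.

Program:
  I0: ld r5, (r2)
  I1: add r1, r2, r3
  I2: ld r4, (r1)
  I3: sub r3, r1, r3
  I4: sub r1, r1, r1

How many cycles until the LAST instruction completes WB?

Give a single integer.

I0 ld r5 <- r2: IF@1 ID@2 stall=0 (-) EX@3 MEM@4 WB@5
I1 add r1 <- r2,r3: IF@2 ID@3 stall=0 (-) EX@4 MEM@5 WB@6
I2 ld r4 <- r1: IF@3 ID@4 stall=2 (RAW on I1.r1 (WB@6)) EX@7 MEM@8 WB@9
I3 sub r3 <- r1,r3: IF@4 ID@7 stall=0 (-) EX@8 MEM@9 WB@10
I4 sub r1 <- r1,r1: IF@7 ID@8 stall=0 (-) EX@9 MEM@10 WB@11

Answer: 11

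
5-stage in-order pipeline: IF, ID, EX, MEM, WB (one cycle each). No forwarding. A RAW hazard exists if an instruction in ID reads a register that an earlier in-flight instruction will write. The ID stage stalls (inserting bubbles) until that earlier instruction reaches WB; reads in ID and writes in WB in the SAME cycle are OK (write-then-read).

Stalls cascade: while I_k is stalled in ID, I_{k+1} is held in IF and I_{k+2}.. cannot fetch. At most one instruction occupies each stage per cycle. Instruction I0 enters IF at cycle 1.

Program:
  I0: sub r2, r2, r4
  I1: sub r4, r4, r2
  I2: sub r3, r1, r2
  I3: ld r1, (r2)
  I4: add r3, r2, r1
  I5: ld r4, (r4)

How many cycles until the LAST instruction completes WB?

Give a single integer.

Answer: 14

Derivation:
I0 sub r2 <- r2,r4: IF@1 ID@2 stall=0 (-) EX@3 MEM@4 WB@5
I1 sub r4 <- r4,r2: IF@2 ID@3 stall=2 (RAW on I0.r2 (WB@5)) EX@6 MEM@7 WB@8
I2 sub r3 <- r1,r2: IF@3 ID@6 stall=0 (-) EX@7 MEM@8 WB@9
I3 ld r1 <- r2: IF@6 ID@7 stall=0 (-) EX@8 MEM@9 WB@10
I4 add r3 <- r2,r1: IF@7 ID@8 stall=2 (RAW on I3.r1 (WB@10)) EX@11 MEM@12 WB@13
I5 ld r4 <- r4: IF@8 ID@11 stall=0 (-) EX@12 MEM@13 WB@14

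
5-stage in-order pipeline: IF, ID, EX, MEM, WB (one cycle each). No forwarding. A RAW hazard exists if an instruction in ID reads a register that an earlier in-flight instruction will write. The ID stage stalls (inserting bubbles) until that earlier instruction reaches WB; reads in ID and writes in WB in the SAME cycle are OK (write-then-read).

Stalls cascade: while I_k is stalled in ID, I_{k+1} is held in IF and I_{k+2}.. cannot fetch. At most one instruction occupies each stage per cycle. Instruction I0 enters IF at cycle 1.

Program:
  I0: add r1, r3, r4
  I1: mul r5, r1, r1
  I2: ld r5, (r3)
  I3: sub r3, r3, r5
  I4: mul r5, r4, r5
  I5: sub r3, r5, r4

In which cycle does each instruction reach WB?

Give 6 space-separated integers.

Answer: 5 8 9 12 13 16

Derivation:
I0 add r1 <- r3,r4: IF@1 ID@2 stall=0 (-) EX@3 MEM@4 WB@5
I1 mul r5 <- r1,r1: IF@2 ID@3 stall=2 (RAW on I0.r1 (WB@5)) EX@6 MEM@7 WB@8
I2 ld r5 <- r3: IF@3 ID@6 stall=0 (-) EX@7 MEM@8 WB@9
I3 sub r3 <- r3,r5: IF@6 ID@7 stall=2 (RAW on I2.r5 (WB@9)) EX@10 MEM@11 WB@12
I4 mul r5 <- r4,r5: IF@7 ID@10 stall=0 (-) EX@11 MEM@12 WB@13
I5 sub r3 <- r5,r4: IF@10 ID@11 stall=2 (RAW on I4.r5 (WB@13)) EX@14 MEM@15 WB@16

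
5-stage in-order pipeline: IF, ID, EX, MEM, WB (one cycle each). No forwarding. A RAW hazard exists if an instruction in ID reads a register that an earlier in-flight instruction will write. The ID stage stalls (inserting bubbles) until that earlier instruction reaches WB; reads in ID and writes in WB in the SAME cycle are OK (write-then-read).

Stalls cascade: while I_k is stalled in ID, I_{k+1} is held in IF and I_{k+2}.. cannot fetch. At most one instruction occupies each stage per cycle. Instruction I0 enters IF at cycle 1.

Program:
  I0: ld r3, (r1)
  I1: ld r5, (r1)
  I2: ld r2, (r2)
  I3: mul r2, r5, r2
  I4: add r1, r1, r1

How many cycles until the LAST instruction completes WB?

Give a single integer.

I0 ld r3 <- r1: IF@1 ID@2 stall=0 (-) EX@3 MEM@4 WB@5
I1 ld r5 <- r1: IF@2 ID@3 stall=0 (-) EX@4 MEM@5 WB@6
I2 ld r2 <- r2: IF@3 ID@4 stall=0 (-) EX@5 MEM@6 WB@7
I3 mul r2 <- r5,r2: IF@4 ID@5 stall=2 (RAW on I2.r2 (WB@7)) EX@8 MEM@9 WB@10
I4 add r1 <- r1,r1: IF@5 ID@8 stall=0 (-) EX@9 MEM@10 WB@11

Answer: 11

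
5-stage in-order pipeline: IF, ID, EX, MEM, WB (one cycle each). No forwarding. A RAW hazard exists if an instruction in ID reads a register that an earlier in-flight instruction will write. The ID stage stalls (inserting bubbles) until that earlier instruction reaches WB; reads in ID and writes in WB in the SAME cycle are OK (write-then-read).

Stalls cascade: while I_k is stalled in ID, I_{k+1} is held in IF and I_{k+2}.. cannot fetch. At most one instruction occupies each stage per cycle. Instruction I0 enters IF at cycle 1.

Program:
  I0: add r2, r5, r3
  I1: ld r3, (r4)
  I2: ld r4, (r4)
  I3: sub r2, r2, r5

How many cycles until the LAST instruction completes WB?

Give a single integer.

I0 add r2 <- r5,r3: IF@1 ID@2 stall=0 (-) EX@3 MEM@4 WB@5
I1 ld r3 <- r4: IF@2 ID@3 stall=0 (-) EX@4 MEM@5 WB@6
I2 ld r4 <- r4: IF@3 ID@4 stall=0 (-) EX@5 MEM@6 WB@7
I3 sub r2 <- r2,r5: IF@4 ID@5 stall=0 (-) EX@6 MEM@7 WB@8

Answer: 8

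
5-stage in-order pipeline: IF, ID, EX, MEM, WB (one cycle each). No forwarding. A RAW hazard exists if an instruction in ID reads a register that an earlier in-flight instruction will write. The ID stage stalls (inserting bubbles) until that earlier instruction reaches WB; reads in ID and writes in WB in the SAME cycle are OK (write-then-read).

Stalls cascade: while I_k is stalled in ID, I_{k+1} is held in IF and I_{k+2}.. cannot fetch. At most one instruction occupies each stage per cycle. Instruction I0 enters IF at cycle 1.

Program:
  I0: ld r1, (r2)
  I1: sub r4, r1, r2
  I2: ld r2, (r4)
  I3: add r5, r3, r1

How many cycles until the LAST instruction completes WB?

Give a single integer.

I0 ld r1 <- r2: IF@1 ID@2 stall=0 (-) EX@3 MEM@4 WB@5
I1 sub r4 <- r1,r2: IF@2 ID@3 stall=2 (RAW on I0.r1 (WB@5)) EX@6 MEM@7 WB@8
I2 ld r2 <- r4: IF@3 ID@6 stall=2 (RAW on I1.r4 (WB@8)) EX@9 MEM@10 WB@11
I3 add r5 <- r3,r1: IF@6 ID@9 stall=0 (-) EX@10 MEM@11 WB@12

Answer: 12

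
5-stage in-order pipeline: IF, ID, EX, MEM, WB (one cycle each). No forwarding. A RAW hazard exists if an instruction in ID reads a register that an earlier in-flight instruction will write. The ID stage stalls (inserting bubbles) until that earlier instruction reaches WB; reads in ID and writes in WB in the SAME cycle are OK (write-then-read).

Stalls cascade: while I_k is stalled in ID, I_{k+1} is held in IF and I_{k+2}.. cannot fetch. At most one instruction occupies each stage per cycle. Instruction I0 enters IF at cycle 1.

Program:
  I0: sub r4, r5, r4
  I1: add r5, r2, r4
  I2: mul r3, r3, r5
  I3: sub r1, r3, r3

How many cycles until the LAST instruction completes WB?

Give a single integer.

I0 sub r4 <- r5,r4: IF@1 ID@2 stall=0 (-) EX@3 MEM@4 WB@5
I1 add r5 <- r2,r4: IF@2 ID@3 stall=2 (RAW on I0.r4 (WB@5)) EX@6 MEM@7 WB@8
I2 mul r3 <- r3,r5: IF@3 ID@6 stall=2 (RAW on I1.r5 (WB@8)) EX@9 MEM@10 WB@11
I3 sub r1 <- r3,r3: IF@6 ID@9 stall=2 (RAW on I2.r3 (WB@11)) EX@12 MEM@13 WB@14

Answer: 14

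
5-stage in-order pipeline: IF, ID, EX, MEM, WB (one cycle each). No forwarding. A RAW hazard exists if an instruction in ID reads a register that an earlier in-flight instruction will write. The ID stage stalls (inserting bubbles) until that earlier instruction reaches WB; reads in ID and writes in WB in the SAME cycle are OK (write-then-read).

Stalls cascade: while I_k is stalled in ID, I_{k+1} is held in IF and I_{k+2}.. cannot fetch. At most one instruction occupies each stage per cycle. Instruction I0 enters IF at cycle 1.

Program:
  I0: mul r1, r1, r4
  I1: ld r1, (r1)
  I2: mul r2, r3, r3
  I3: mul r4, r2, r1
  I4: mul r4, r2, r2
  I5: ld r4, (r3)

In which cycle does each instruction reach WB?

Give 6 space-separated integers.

I0 mul r1 <- r1,r4: IF@1 ID@2 stall=0 (-) EX@3 MEM@4 WB@5
I1 ld r1 <- r1: IF@2 ID@3 stall=2 (RAW on I0.r1 (WB@5)) EX@6 MEM@7 WB@8
I2 mul r2 <- r3,r3: IF@3 ID@6 stall=0 (-) EX@7 MEM@8 WB@9
I3 mul r4 <- r2,r1: IF@6 ID@7 stall=2 (RAW on I2.r2 (WB@9)) EX@10 MEM@11 WB@12
I4 mul r4 <- r2,r2: IF@7 ID@10 stall=0 (-) EX@11 MEM@12 WB@13
I5 ld r4 <- r3: IF@10 ID@11 stall=0 (-) EX@12 MEM@13 WB@14

Answer: 5 8 9 12 13 14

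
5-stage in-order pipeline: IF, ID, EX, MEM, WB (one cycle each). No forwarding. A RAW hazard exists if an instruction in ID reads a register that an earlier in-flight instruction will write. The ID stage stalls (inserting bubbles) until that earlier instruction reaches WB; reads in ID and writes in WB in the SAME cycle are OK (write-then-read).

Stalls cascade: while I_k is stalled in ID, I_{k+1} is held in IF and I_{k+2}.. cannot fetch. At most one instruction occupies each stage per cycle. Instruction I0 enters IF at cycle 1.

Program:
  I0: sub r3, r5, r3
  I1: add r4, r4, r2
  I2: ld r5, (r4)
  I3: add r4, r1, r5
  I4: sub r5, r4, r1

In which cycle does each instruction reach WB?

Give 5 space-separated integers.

I0 sub r3 <- r5,r3: IF@1 ID@2 stall=0 (-) EX@3 MEM@4 WB@5
I1 add r4 <- r4,r2: IF@2 ID@3 stall=0 (-) EX@4 MEM@5 WB@6
I2 ld r5 <- r4: IF@3 ID@4 stall=2 (RAW on I1.r4 (WB@6)) EX@7 MEM@8 WB@9
I3 add r4 <- r1,r5: IF@4 ID@7 stall=2 (RAW on I2.r5 (WB@9)) EX@10 MEM@11 WB@12
I4 sub r5 <- r4,r1: IF@7 ID@10 stall=2 (RAW on I3.r4 (WB@12)) EX@13 MEM@14 WB@15

Answer: 5 6 9 12 15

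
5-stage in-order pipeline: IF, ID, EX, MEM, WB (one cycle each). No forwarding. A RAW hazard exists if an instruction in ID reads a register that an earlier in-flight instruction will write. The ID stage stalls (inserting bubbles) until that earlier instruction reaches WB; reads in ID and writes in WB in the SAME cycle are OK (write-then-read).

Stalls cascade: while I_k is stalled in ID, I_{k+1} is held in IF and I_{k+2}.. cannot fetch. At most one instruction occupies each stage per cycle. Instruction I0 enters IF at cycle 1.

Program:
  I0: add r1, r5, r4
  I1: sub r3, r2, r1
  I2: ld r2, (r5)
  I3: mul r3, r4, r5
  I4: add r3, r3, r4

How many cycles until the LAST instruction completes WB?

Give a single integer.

Answer: 13

Derivation:
I0 add r1 <- r5,r4: IF@1 ID@2 stall=0 (-) EX@3 MEM@4 WB@5
I1 sub r3 <- r2,r1: IF@2 ID@3 stall=2 (RAW on I0.r1 (WB@5)) EX@6 MEM@7 WB@8
I2 ld r2 <- r5: IF@3 ID@6 stall=0 (-) EX@7 MEM@8 WB@9
I3 mul r3 <- r4,r5: IF@6 ID@7 stall=0 (-) EX@8 MEM@9 WB@10
I4 add r3 <- r3,r4: IF@7 ID@8 stall=2 (RAW on I3.r3 (WB@10)) EX@11 MEM@12 WB@13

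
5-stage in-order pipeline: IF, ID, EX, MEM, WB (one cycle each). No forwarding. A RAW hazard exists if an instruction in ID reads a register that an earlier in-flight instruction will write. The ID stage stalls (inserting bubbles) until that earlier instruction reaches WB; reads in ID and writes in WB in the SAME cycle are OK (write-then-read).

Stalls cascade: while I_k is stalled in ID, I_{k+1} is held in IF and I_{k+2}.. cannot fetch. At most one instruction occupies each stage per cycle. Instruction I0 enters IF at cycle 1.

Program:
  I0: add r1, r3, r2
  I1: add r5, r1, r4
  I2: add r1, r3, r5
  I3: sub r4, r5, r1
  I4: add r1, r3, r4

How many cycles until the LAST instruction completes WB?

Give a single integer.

Answer: 17

Derivation:
I0 add r1 <- r3,r2: IF@1 ID@2 stall=0 (-) EX@3 MEM@4 WB@5
I1 add r5 <- r1,r4: IF@2 ID@3 stall=2 (RAW on I0.r1 (WB@5)) EX@6 MEM@7 WB@8
I2 add r1 <- r3,r5: IF@3 ID@6 stall=2 (RAW on I1.r5 (WB@8)) EX@9 MEM@10 WB@11
I3 sub r4 <- r5,r1: IF@6 ID@9 stall=2 (RAW on I2.r1 (WB@11)) EX@12 MEM@13 WB@14
I4 add r1 <- r3,r4: IF@9 ID@12 stall=2 (RAW on I3.r4 (WB@14)) EX@15 MEM@16 WB@17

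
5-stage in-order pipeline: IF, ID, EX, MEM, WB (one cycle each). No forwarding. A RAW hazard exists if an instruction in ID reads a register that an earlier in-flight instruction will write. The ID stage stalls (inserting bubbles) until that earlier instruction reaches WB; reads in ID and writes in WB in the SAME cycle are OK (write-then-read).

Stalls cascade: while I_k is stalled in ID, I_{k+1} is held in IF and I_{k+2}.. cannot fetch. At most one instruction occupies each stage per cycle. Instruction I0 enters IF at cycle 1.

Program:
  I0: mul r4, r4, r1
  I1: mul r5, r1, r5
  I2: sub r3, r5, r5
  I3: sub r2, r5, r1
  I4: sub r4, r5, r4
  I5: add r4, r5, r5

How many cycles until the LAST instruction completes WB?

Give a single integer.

I0 mul r4 <- r4,r1: IF@1 ID@2 stall=0 (-) EX@3 MEM@4 WB@5
I1 mul r5 <- r1,r5: IF@2 ID@3 stall=0 (-) EX@4 MEM@5 WB@6
I2 sub r3 <- r5,r5: IF@3 ID@4 stall=2 (RAW on I1.r5 (WB@6)) EX@7 MEM@8 WB@9
I3 sub r2 <- r5,r1: IF@4 ID@7 stall=0 (-) EX@8 MEM@9 WB@10
I4 sub r4 <- r5,r4: IF@7 ID@8 stall=0 (-) EX@9 MEM@10 WB@11
I5 add r4 <- r5,r5: IF@8 ID@9 stall=0 (-) EX@10 MEM@11 WB@12

Answer: 12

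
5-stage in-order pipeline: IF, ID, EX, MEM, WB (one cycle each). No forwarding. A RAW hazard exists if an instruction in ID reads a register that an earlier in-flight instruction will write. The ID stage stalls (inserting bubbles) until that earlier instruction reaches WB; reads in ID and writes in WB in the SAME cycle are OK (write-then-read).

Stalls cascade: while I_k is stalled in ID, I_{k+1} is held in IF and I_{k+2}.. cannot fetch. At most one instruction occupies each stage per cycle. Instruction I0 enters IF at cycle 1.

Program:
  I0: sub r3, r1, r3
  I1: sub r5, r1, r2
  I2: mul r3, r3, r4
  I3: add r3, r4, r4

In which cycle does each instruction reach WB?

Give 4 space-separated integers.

Answer: 5 6 8 9

Derivation:
I0 sub r3 <- r1,r3: IF@1 ID@2 stall=0 (-) EX@3 MEM@4 WB@5
I1 sub r5 <- r1,r2: IF@2 ID@3 stall=0 (-) EX@4 MEM@5 WB@6
I2 mul r3 <- r3,r4: IF@3 ID@4 stall=1 (RAW on I0.r3 (WB@5)) EX@6 MEM@7 WB@8
I3 add r3 <- r4,r4: IF@4 ID@6 stall=0 (-) EX@7 MEM@8 WB@9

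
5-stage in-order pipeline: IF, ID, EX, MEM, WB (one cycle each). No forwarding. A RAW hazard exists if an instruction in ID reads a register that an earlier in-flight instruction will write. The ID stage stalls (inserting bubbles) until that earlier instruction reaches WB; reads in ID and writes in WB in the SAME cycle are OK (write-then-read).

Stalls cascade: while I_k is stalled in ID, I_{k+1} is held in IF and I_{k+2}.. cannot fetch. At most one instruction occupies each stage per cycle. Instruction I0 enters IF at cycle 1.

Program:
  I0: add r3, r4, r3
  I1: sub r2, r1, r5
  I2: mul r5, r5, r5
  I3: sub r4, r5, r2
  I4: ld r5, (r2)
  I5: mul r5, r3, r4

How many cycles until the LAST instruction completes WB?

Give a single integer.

Answer: 13

Derivation:
I0 add r3 <- r4,r3: IF@1 ID@2 stall=0 (-) EX@3 MEM@4 WB@5
I1 sub r2 <- r1,r5: IF@2 ID@3 stall=0 (-) EX@4 MEM@5 WB@6
I2 mul r5 <- r5,r5: IF@3 ID@4 stall=0 (-) EX@5 MEM@6 WB@7
I3 sub r4 <- r5,r2: IF@4 ID@5 stall=2 (RAW on I2.r5 (WB@7)) EX@8 MEM@9 WB@10
I4 ld r5 <- r2: IF@5 ID@8 stall=0 (-) EX@9 MEM@10 WB@11
I5 mul r5 <- r3,r4: IF@8 ID@9 stall=1 (RAW on I3.r4 (WB@10)) EX@11 MEM@12 WB@13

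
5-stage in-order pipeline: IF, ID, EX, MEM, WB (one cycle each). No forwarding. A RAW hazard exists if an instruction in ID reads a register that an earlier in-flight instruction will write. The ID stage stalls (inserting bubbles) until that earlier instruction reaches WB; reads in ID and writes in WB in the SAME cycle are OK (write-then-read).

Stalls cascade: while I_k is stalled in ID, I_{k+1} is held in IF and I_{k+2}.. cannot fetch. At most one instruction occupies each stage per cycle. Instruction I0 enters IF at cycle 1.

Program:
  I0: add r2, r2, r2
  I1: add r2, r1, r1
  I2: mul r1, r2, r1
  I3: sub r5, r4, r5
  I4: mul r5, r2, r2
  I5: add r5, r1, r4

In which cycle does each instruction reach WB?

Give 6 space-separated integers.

Answer: 5 6 9 10 11 12

Derivation:
I0 add r2 <- r2,r2: IF@1 ID@2 stall=0 (-) EX@3 MEM@4 WB@5
I1 add r2 <- r1,r1: IF@2 ID@3 stall=0 (-) EX@4 MEM@5 WB@6
I2 mul r1 <- r2,r1: IF@3 ID@4 stall=2 (RAW on I1.r2 (WB@6)) EX@7 MEM@8 WB@9
I3 sub r5 <- r4,r5: IF@4 ID@7 stall=0 (-) EX@8 MEM@9 WB@10
I4 mul r5 <- r2,r2: IF@7 ID@8 stall=0 (-) EX@9 MEM@10 WB@11
I5 add r5 <- r1,r4: IF@8 ID@9 stall=0 (-) EX@10 MEM@11 WB@12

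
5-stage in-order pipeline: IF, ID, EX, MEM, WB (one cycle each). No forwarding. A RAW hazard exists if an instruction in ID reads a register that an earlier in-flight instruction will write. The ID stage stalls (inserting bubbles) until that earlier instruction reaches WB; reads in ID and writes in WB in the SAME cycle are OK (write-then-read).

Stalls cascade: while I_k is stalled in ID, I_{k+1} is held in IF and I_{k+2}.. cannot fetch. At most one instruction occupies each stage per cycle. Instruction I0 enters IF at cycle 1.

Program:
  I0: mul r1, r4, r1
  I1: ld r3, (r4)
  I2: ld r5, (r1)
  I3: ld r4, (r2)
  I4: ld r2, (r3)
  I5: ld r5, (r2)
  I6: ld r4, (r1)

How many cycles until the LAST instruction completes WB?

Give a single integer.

Answer: 14

Derivation:
I0 mul r1 <- r4,r1: IF@1 ID@2 stall=0 (-) EX@3 MEM@4 WB@5
I1 ld r3 <- r4: IF@2 ID@3 stall=0 (-) EX@4 MEM@5 WB@6
I2 ld r5 <- r1: IF@3 ID@4 stall=1 (RAW on I0.r1 (WB@5)) EX@6 MEM@7 WB@8
I3 ld r4 <- r2: IF@4 ID@6 stall=0 (-) EX@7 MEM@8 WB@9
I4 ld r2 <- r3: IF@6 ID@7 stall=0 (-) EX@8 MEM@9 WB@10
I5 ld r5 <- r2: IF@7 ID@8 stall=2 (RAW on I4.r2 (WB@10)) EX@11 MEM@12 WB@13
I6 ld r4 <- r1: IF@8 ID@11 stall=0 (-) EX@12 MEM@13 WB@14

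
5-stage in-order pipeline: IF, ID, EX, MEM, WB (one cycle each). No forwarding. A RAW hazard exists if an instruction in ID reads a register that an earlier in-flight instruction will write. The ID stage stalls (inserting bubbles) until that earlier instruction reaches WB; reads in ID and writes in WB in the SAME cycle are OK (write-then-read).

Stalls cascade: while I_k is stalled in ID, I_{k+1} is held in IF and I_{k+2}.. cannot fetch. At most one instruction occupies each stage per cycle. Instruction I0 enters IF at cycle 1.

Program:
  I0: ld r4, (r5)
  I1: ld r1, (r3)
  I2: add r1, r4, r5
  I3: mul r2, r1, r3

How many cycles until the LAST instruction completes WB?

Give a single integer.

I0 ld r4 <- r5: IF@1 ID@2 stall=0 (-) EX@3 MEM@4 WB@5
I1 ld r1 <- r3: IF@2 ID@3 stall=0 (-) EX@4 MEM@5 WB@6
I2 add r1 <- r4,r5: IF@3 ID@4 stall=1 (RAW on I0.r4 (WB@5)) EX@6 MEM@7 WB@8
I3 mul r2 <- r1,r3: IF@4 ID@6 stall=2 (RAW on I2.r1 (WB@8)) EX@9 MEM@10 WB@11

Answer: 11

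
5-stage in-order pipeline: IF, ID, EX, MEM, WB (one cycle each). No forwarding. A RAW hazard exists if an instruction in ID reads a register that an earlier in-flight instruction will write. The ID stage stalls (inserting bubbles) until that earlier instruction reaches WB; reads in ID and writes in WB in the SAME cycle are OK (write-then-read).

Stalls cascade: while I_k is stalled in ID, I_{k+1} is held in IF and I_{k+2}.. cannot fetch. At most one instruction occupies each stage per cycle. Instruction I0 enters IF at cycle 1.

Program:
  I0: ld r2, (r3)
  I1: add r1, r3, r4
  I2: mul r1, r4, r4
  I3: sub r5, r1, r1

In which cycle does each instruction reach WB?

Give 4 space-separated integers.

I0 ld r2 <- r3: IF@1 ID@2 stall=0 (-) EX@3 MEM@4 WB@5
I1 add r1 <- r3,r4: IF@2 ID@3 stall=0 (-) EX@4 MEM@5 WB@6
I2 mul r1 <- r4,r4: IF@3 ID@4 stall=0 (-) EX@5 MEM@6 WB@7
I3 sub r5 <- r1,r1: IF@4 ID@5 stall=2 (RAW on I2.r1 (WB@7)) EX@8 MEM@9 WB@10

Answer: 5 6 7 10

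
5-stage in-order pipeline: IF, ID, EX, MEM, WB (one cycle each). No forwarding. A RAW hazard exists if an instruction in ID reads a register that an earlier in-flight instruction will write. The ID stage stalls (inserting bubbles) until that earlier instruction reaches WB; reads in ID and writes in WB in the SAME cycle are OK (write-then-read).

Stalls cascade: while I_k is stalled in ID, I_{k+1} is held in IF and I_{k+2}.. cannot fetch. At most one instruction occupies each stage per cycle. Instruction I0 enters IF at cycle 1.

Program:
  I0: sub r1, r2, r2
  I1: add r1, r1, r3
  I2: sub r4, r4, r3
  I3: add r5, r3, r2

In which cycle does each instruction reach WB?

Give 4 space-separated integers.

I0 sub r1 <- r2,r2: IF@1 ID@2 stall=0 (-) EX@3 MEM@4 WB@5
I1 add r1 <- r1,r3: IF@2 ID@3 stall=2 (RAW on I0.r1 (WB@5)) EX@6 MEM@7 WB@8
I2 sub r4 <- r4,r3: IF@3 ID@6 stall=0 (-) EX@7 MEM@8 WB@9
I3 add r5 <- r3,r2: IF@6 ID@7 stall=0 (-) EX@8 MEM@9 WB@10

Answer: 5 8 9 10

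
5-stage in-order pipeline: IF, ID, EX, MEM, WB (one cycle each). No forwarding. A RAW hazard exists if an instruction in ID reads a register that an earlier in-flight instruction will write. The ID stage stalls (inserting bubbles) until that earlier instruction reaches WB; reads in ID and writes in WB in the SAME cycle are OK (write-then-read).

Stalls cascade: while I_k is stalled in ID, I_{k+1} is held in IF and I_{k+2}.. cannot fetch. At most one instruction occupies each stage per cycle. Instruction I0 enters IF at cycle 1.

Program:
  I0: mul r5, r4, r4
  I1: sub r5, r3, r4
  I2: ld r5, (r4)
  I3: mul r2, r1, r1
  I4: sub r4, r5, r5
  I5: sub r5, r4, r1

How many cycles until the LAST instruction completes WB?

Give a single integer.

Answer: 13

Derivation:
I0 mul r5 <- r4,r4: IF@1 ID@2 stall=0 (-) EX@3 MEM@4 WB@5
I1 sub r5 <- r3,r4: IF@2 ID@3 stall=0 (-) EX@4 MEM@5 WB@6
I2 ld r5 <- r4: IF@3 ID@4 stall=0 (-) EX@5 MEM@6 WB@7
I3 mul r2 <- r1,r1: IF@4 ID@5 stall=0 (-) EX@6 MEM@7 WB@8
I4 sub r4 <- r5,r5: IF@5 ID@6 stall=1 (RAW on I2.r5 (WB@7)) EX@8 MEM@9 WB@10
I5 sub r5 <- r4,r1: IF@6 ID@8 stall=2 (RAW on I4.r4 (WB@10)) EX@11 MEM@12 WB@13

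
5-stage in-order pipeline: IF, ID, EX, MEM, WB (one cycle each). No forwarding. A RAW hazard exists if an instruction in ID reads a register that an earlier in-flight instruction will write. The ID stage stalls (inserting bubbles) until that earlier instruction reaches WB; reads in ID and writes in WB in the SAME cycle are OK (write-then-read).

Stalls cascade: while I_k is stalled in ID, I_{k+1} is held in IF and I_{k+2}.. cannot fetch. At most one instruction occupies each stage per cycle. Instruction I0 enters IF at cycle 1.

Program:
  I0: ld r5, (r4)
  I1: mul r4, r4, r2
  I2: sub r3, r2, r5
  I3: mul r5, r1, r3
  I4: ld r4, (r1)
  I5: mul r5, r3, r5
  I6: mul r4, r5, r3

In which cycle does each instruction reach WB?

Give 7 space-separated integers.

I0 ld r5 <- r4: IF@1 ID@2 stall=0 (-) EX@3 MEM@4 WB@5
I1 mul r4 <- r4,r2: IF@2 ID@3 stall=0 (-) EX@4 MEM@5 WB@6
I2 sub r3 <- r2,r5: IF@3 ID@4 stall=1 (RAW on I0.r5 (WB@5)) EX@6 MEM@7 WB@8
I3 mul r5 <- r1,r3: IF@4 ID@6 stall=2 (RAW on I2.r3 (WB@8)) EX@9 MEM@10 WB@11
I4 ld r4 <- r1: IF@6 ID@9 stall=0 (-) EX@10 MEM@11 WB@12
I5 mul r5 <- r3,r5: IF@9 ID@10 stall=1 (RAW on I3.r5 (WB@11)) EX@12 MEM@13 WB@14
I6 mul r4 <- r5,r3: IF@10 ID@12 stall=2 (RAW on I5.r5 (WB@14)) EX@15 MEM@16 WB@17

Answer: 5 6 8 11 12 14 17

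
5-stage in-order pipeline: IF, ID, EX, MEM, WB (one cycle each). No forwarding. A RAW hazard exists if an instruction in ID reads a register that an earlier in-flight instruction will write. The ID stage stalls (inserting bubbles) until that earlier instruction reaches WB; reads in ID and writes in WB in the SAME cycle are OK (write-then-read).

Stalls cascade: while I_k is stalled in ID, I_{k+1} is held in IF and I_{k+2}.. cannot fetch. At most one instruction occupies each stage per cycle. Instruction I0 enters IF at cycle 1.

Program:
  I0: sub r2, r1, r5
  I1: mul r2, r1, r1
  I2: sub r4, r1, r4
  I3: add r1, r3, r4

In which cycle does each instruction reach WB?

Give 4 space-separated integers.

I0 sub r2 <- r1,r5: IF@1 ID@2 stall=0 (-) EX@3 MEM@4 WB@5
I1 mul r2 <- r1,r1: IF@2 ID@3 stall=0 (-) EX@4 MEM@5 WB@6
I2 sub r4 <- r1,r4: IF@3 ID@4 stall=0 (-) EX@5 MEM@6 WB@7
I3 add r1 <- r3,r4: IF@4 ID@5 stall=2 (RAW on I2.r4 (WB@7)) EX@8 MEM@9 WB@10

Answer: 5 6 7 10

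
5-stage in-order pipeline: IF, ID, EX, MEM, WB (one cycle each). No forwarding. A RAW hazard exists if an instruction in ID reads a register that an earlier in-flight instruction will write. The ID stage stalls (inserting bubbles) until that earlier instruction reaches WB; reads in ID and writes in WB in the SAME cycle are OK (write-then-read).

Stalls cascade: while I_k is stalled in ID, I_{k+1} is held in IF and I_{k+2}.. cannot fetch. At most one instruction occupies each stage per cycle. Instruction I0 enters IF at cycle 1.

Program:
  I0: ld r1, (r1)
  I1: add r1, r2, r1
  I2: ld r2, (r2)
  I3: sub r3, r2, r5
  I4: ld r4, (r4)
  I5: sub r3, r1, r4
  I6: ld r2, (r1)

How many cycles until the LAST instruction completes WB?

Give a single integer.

Answer: 17

Derivation:
I0 ld r1 <- r1: IF@1 ID@2 stall=0 (-) EX@3 MEM@4 WB@5
I1 add r1 <- r2,r1: IF@2 ID@3 stall=2 (RAW on I0.r1 (WB@5)) EX@6 MEM@7 WB@8
I2 ld r2 <- r2: IF@3 ID@6 stall=0 (-) EX@7 MEM@8 WB@9
I3 sub r3 <- r2,r5: IF@6 ID@7 stall=2 (RAW on I2.r2 (WB@9)) EX@10 MEM@11 WB@12
I4 ld r4 <- r4: IF@7 ID@10 stall=0 (-) EX@11 MEM@12 WB@13
I5 sub r3 <- r1,r4: IF@10 ID@11 stall=2 (RAW on I4.r4 (WB@13)) EX@14 MEM@15 WB@16
I6 ld r2 <- r1: IF@11 ID@14 stall=0 (-) EX@15 MEM@16 WB@17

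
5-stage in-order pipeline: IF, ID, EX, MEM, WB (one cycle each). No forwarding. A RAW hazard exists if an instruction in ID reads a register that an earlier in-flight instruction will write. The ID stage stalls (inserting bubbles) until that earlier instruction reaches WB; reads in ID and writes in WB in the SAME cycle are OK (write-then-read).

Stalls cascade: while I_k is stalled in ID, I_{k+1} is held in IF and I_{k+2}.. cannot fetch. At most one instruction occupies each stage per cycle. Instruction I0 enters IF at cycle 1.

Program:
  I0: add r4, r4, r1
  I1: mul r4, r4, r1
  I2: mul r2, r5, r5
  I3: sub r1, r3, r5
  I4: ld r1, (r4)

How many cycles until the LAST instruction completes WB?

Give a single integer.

Answer: 11

Derivation:
I0 add r4 <- r4,r1: IF@1 ID@2 stall=0 (-) EX@3 MEM@4 WB@5
I1 mul r4 <- r4,r1: IF@2 ID@3 stall=2 (RAW on I0.r4 (WB@5)) EX@6 MEM@7 WB@8
I2 mul r2 <- r5,r5: IF@3 ID@6 stall=0 (-) EX@7 MEM@8 WB@9
I3 sub r1 <- r3,r5: IF@6 ID@7 stall=0 (-) EX@8 MEM@9 WB@10
I4 ld r1 <- r4: IF@7 ID@8 stall=0 (-) EX@9 MEM@10 WB@11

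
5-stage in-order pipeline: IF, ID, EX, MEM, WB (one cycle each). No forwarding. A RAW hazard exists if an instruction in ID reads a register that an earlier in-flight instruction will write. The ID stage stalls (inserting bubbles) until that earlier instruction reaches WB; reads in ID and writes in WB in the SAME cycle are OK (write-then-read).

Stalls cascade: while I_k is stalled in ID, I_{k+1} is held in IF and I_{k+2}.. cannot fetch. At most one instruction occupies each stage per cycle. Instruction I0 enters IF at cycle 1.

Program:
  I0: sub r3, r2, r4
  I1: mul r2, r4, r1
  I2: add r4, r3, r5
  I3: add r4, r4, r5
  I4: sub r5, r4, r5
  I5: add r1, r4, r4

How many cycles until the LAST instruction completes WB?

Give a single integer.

I0 sub r3 <- r2,r4: IF@1 ID@2 stall=0 (-) EX@3 MEM@4 WB@5
I1 mul r2 <- r4,r1: IF@2 ID@3 stall=0 (-) EX@4 MEM@5 WB@6
I2 add r4 <- r3,r5: IF@3 ID@4 stall=1 (RAW on I0.r3 (WB@5)) EX@6 MEM@7 WB@8
I3 add r4 <- r4,r5: IF@4 ID@6 stall=2 (RAW on I2.r4 (WB@8)) EX@9 MEM@10 WB@11
I4 sub r5 <- r4,r5: IF@6 ID@9 stall=2 (RAW on I3.r4 (WB@11)) EX@12 MEM@13 WB@14
I5 add r1 <- r4,r4: IF@9 ID@12 stall=0 (-) EX@13 MEM@14 WB@15

Answer: 15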